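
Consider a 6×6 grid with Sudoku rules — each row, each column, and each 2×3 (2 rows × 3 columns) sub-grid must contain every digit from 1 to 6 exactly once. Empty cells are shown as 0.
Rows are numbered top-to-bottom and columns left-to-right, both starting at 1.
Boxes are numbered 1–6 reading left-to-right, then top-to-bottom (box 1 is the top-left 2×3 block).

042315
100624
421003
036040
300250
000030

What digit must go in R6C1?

Cell R6C1 itself could take any of {2, 5, 6} by direct elimination.
Consider where 2 can go in column 1.
R1C1 is out (row 1 already has a 2).
R4C1 is out (box 3 already has a 2).
So the only cell in column 1 that can hold 2 is R6C1.
Therefore R6C1 = 2.

2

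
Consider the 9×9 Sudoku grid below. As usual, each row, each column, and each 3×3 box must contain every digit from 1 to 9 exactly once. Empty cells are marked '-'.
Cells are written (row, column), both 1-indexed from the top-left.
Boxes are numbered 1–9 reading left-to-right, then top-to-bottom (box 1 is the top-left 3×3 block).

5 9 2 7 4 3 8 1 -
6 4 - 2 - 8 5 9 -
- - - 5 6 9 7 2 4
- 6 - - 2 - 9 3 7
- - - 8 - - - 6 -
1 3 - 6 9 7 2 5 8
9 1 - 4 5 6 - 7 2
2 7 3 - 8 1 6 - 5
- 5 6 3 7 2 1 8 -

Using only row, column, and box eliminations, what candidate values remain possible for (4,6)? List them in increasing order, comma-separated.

Row 4 already contains {2, 3, 6, 7, 9}.
Column 6 already contains {1, 2, 3, 6, 7, 8, 9}.
Its 3×3 block (box 5) already contains {2, 6, 7, 8, 9}.
Removing those from 1–9 leaves {4, 5} as the candidates for (4,6).

4,5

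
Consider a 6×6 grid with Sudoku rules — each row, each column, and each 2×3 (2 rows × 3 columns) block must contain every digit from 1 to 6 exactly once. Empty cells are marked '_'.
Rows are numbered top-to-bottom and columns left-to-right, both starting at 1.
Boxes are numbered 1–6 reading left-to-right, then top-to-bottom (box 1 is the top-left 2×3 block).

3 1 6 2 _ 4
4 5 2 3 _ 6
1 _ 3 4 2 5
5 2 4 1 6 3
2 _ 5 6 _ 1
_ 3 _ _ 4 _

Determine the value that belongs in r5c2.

4

Row 5 already contains {1, 2, 5, 6}.
Column 2 already contains {1, 2, 3, 5}.
Its 2×3 block (box 5) already contains {2, 3, 5}.
The only value from 1–6 not eliminated is 4, so r5c2 = 4.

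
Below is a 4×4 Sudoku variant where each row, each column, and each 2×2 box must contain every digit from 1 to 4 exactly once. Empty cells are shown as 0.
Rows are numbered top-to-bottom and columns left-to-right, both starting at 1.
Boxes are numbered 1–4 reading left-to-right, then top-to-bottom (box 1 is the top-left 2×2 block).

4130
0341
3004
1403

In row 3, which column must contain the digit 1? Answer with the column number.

Consider where 1 can go in row 3.
R3C2 is out (column 2 already has a 1).
So the only cell in row 3 that can hold 1 is R3C3.
That is column 3.

3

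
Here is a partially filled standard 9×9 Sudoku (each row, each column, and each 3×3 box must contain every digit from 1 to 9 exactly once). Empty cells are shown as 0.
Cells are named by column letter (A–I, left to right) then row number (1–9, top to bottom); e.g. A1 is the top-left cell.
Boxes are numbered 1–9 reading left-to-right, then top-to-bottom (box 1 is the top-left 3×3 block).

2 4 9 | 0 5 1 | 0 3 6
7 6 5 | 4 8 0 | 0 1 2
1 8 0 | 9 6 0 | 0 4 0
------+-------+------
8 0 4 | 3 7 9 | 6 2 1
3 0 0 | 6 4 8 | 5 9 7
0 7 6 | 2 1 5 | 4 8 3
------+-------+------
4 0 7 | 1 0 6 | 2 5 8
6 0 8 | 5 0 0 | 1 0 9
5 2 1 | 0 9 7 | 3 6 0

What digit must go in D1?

7

Row 1 already contains {1, 2, 3, 4, 5, 6, 9}.
Column D already contains {1, 2, 3, 4, 5, 6, 9}.
Its 3×3 block (box 2) already contains {1, 4, 5, 6, 8, 9}.
The only value from 1–9 not eliminated is 7, so D1 = 7.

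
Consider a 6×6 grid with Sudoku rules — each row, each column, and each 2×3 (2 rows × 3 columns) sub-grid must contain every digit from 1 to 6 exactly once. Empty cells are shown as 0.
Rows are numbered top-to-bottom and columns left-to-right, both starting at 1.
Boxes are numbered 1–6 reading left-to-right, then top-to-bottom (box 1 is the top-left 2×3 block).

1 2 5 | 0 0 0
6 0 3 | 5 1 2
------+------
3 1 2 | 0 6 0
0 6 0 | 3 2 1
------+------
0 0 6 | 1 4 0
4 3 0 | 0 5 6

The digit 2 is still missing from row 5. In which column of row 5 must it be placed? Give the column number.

1

Consider where 2 can go in row 5.
r5c2 is out (column 2 already has a 2).
r5c6 is out (column 6 already has a 2).
So the only cell in row 5 that can hold 2 is r5c1.
That is column 1.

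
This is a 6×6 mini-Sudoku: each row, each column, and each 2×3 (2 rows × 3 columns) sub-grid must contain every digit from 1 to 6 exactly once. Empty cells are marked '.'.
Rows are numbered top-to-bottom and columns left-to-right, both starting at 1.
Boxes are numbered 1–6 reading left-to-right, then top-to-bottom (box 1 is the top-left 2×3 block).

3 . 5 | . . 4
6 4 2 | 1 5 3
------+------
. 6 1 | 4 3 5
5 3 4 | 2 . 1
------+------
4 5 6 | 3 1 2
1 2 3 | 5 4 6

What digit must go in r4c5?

6

Row 4 already contains {1, 2, 3, 4, 5}.
Column 5 already contains {1, 3, 4, 5}.
Its 2×3 block (box 4) already contains {1, 2, 3, 4, 5}.
The only value from 1–6 not eliminated is 6, so r4c5 = 6.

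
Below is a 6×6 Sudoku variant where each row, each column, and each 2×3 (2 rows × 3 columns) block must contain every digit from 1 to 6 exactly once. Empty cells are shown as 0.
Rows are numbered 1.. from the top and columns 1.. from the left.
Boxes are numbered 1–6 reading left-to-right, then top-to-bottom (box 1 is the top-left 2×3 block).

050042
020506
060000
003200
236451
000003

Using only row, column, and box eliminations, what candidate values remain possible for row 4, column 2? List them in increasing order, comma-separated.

Row 4 already contains {2, 3}.
Column 2 already contains {2, 3, 5, 6}.
Its 2×3 block (box 3) already contains {3, 6}.
Removing those from 1–6 leaves {1, 4} as the candidates for row 4, column 2.

1,4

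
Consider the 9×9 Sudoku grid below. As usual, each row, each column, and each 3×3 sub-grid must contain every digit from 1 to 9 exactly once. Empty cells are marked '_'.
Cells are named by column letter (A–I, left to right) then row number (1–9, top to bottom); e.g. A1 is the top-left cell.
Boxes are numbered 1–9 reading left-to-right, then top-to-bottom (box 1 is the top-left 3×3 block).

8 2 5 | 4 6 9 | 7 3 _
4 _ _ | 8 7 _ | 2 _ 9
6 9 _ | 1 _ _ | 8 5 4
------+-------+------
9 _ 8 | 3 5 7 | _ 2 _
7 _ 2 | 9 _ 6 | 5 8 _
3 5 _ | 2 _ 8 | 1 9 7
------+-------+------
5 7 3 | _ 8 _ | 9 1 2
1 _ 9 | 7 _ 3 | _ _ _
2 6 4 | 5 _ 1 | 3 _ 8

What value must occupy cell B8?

8

Row 8 already contains {1, 3, 7, 9}.
Column B already contains {2, 5, 6, 7, 9}.
Its 3×3 block (box 7) already contains {1, 2, 3, 4, 5, 6, 7, 9}.
The only value from 1–9 not eliminated is 8, so B8 = 8.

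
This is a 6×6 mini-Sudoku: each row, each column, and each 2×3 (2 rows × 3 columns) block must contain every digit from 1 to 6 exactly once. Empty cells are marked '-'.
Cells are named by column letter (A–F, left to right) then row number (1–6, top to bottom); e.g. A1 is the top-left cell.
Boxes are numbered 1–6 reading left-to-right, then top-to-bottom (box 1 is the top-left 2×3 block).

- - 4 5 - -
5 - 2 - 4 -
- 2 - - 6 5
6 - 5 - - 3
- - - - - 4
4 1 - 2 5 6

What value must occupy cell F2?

1

Row 2 already contains {2, 4, 5}.
Column F already contains {3, 4, 5, 6}.
Its 2×3 block (box 2) already contains {4, 5}.
The only value from 1–6 not eliminated is 1, so F2 = 1.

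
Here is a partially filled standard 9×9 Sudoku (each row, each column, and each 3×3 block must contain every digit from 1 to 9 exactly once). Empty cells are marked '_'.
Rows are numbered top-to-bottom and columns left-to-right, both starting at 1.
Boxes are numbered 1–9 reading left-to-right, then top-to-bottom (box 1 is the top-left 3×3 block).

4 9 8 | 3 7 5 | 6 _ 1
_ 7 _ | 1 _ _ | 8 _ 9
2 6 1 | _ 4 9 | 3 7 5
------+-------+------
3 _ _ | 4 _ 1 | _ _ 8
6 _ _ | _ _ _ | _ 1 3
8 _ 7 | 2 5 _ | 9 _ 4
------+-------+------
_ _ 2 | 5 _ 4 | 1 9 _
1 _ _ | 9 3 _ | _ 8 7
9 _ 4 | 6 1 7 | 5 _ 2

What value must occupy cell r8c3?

6

Cell r8c3 itself could take any of {5, 6} by direct elimination.
Consider where 6 can go in box 7.
r7c1 is out (column 1 already has a 6).
r7c2 is out (column 2 already has a 6).
r8c2 is out (column 2 already has a 6).
r9c2 is out (row 9 already has a 6).
So the only cell in box 7 that can hold 6 is r8c3.
Therefore r8c3 = 6.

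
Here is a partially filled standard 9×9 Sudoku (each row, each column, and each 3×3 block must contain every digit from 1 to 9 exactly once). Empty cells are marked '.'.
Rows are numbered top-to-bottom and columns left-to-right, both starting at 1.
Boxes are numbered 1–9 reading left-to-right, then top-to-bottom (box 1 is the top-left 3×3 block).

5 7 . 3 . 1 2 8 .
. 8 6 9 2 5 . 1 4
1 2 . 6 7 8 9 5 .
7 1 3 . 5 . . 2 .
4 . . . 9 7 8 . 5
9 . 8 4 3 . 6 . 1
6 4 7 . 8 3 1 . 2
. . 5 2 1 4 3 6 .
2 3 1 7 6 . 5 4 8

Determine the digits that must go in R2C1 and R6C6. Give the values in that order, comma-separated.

3,2

For R2C1:
  Row 2 already contains {1, 2, 4, 5, 6, 8, 9}.
  Column 1 already contains {1, 2, 4, 5, 6, 7, 9}.
  Its 3×3 block (box 1) already contains {1, 2, 5, 6, 7, 8}.
  The only value from 1–9 not eliminated is 3, so R2C1 = 3.
For R6C6:
  Row 6 already contains {1, 3, 4, 6, 8, 9}.
  Column 6 already contains {1, 3, 4, 5, 7, 8}.
  Its 3×3 block (box 5) already contains {3, 4, 5, 7, 9}.
  The only value from 1–9 not eliminated is 2, so R6C6 = 2.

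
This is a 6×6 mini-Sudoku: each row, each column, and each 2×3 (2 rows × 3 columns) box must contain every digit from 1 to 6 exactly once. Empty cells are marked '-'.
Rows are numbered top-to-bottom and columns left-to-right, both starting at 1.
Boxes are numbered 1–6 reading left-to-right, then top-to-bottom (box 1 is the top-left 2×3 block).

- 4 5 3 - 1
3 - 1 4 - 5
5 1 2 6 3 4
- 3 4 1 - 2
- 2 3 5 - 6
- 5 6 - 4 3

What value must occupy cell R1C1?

Cell R1C1 itself could take any of {2, 6} by direct elimination.
Consider where 2 can go in column 1.
R4C1 is out (row 4 already has a 2).
R5C1 is out (row 5 already has a 2).
R6C1 is out (box 5 already has a 2).
So the only cell in column 1 that can hold 2 is R1C1.
Therefore R1C1 = 2.

2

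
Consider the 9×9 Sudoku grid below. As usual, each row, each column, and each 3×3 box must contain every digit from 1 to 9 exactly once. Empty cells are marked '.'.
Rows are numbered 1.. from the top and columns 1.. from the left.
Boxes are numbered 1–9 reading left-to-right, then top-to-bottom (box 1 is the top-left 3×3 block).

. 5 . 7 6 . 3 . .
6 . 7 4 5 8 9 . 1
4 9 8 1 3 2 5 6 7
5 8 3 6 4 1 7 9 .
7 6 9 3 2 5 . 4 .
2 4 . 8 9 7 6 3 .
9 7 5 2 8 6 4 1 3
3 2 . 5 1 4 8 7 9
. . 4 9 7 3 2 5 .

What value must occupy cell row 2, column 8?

Row 2 already contains {1, 4, 5, 6, 7, 8, 9}.
Column 8 already contains {1, 3, 4, 5, 6, 7, 9}.
Its 3×3 block (box 3) already contains {1, 3, 5, 6, 7, 9}.
The only value from 1–9 not eliminated is 2, so row 2, column 8 = 2.

2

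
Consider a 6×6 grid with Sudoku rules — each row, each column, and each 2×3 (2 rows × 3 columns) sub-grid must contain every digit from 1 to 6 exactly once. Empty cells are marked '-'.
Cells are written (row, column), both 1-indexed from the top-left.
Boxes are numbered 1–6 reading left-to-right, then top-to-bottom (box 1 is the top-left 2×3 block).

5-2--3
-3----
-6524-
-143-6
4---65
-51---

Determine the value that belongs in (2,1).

Cell (2,1) itself could take any of {1, 6} by direct elimination.
Consider where 1 can go in box 1.
(1,2) is out (column 2 already has a 1).
(2,3) is out (column 3 already has a 1).
So the only cell in box 1 that can hold 1 is (2,1).
Therefore (2,1) = 1.

1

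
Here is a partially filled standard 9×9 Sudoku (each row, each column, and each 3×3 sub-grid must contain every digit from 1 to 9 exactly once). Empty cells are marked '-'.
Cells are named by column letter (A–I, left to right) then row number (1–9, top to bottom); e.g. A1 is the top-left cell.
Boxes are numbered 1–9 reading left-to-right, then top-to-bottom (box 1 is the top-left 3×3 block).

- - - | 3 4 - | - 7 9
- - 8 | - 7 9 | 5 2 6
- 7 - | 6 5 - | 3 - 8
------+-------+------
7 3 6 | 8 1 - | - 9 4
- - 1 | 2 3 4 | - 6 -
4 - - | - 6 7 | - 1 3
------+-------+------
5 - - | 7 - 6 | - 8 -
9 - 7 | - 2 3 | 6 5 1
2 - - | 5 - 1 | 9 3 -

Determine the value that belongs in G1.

1

Row 1 already contains {3, 4, 7, 9}.
Column G already contains {3, 5, 6, 9}.
Its 3×3 block (box 3) already contains {2, 3, 5, 6, 7, 8, 9}.
The only value from 1–9 not eliminated is 1, so G1 = 1.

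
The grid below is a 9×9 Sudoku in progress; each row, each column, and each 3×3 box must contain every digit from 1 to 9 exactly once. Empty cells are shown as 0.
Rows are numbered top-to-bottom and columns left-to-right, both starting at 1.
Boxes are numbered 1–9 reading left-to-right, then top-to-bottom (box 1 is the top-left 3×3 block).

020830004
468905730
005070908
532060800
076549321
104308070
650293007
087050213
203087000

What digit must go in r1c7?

Cell r1c7 itself could take any of {1, 5, 6} by direct elimination.
Consider where 1 can go in box 3.
r1c8 is out (column 8 already has a 1).
r2c9 is out (column 9 already has a 1).
r3c8 is out (column 8 already has a 1).
So the only cell in box 3 that can hold 1 is r1c7.
Therefore r1c7 = 1.

1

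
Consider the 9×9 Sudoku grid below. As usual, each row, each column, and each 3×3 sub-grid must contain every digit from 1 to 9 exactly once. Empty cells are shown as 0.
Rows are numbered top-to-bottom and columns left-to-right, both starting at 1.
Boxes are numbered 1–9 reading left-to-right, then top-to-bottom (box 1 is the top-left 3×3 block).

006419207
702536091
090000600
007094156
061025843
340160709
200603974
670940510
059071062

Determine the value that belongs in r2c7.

4

Row 2 already contains {1, 2, 3, 5, 6, 7, 9}.
Column 7 already contains {1, 2, 5, 6, 7, 8, 9}.
Its 3×3 block (box 3) already contains {1, 2, 6, 7, 9}.
The only value from 1–9 not eliminated is 4, so r2c7 = 4.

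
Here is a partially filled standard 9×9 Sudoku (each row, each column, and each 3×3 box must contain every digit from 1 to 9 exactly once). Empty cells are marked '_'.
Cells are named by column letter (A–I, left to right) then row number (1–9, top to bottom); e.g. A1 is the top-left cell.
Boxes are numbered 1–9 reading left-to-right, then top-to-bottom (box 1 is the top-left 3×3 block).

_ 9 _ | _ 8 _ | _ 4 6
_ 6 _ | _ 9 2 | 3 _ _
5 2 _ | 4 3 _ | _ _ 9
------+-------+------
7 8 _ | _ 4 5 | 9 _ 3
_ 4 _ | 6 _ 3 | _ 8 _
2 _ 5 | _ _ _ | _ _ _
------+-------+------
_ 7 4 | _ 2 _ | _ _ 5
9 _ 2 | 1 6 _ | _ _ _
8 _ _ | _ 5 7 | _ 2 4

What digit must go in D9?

Cell D9 itself could take any of {3, 9} by direct elimination.
Consider where 9 can go in row 9.
B9 is out (column B already has a 9).
C9 is out (box 7 already has a 9).
G9 is out (column G already has a 9).
So the only cell in row 9 that can hold 9 is D9.
Therefore D9 = 9.

9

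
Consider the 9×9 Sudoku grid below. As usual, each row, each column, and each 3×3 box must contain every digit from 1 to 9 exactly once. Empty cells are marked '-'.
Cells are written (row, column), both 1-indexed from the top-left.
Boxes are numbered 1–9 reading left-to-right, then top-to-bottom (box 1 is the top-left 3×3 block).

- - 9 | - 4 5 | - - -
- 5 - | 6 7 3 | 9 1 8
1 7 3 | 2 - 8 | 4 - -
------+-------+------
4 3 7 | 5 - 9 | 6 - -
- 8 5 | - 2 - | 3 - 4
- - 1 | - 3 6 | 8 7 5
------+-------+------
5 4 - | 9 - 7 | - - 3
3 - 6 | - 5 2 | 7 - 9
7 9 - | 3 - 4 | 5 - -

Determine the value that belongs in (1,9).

Cell (1,9) itself could take any of {2, 6, 7} by direct elimination.
Consider where 7 can go in box 3.
(1,7) is out (column 7 already has a 7).
(1,8) is out (column 8 already has a 7).
(3,8) is out (row 3 already has a 7).
(3,9) is out (row 3 already has a 7).
So the only cell in box 3 that can hold 7 is (1,9).
Therefore (1,9) = 7.

7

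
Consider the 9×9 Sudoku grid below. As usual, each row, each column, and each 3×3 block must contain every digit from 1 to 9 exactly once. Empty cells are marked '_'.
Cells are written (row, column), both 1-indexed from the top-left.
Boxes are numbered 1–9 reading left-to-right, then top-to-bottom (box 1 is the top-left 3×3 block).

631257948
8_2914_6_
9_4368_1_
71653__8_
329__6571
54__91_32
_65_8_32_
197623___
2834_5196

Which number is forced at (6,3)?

Row 6 already contains {1, 2, 3, 4, 5, 9}.
Column 3 already contains {1, 2, 3, 4, 5, 6, 7, 9}.
Its 3×3 block (box 4) already contains {1, 2, 3, 4, 5, 6, 7, 9}.
The only value from 1–9 not eliminated is 8, so (6,3) = 8.

8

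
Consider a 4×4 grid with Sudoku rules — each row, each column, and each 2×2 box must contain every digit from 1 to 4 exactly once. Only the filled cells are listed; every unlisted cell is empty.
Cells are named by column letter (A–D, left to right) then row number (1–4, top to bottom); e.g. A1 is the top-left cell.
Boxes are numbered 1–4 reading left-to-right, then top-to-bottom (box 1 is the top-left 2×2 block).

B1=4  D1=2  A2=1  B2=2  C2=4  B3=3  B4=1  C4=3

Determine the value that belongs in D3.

Cell D3 itself could take any of {1, 4} by direct elimination.
Consider where 1 can go in column D.
D2 is out (row 2 already has a 1).
D4 is out (row 4 already has a 1).
So the only cell in column D that can hold 1 is D3.
Therefore D3 = 1.

1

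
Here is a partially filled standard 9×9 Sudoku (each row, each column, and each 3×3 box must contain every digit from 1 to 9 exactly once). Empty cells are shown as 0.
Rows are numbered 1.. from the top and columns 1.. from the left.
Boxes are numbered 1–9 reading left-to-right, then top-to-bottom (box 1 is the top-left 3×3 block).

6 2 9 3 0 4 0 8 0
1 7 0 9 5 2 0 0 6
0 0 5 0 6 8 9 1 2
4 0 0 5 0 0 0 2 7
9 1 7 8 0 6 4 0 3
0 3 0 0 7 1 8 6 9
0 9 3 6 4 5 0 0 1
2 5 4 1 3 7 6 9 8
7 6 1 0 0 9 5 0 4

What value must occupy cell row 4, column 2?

8

Row 4 already contains {2, 4, 5, 7}.
Column 2 already contains {1, 2, 3, 5, 6, 7, 9}.
Its 3×3 block (box 4) already contains {1, 3, 4, 7, 9}.
The only value from 1–9 not eliminated is 8, so row 4, column 2 = 8.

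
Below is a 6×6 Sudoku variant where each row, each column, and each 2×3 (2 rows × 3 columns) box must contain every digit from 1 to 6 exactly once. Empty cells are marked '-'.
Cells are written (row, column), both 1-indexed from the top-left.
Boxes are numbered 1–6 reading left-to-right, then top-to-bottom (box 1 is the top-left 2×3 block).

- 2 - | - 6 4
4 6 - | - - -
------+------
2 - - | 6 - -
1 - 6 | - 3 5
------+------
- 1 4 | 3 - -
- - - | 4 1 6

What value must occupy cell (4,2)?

4

Row 4 already contains {1, 3, 5, 6}.
Column 2 already contains {1, 2, 6}.
Its 2×3 block (box 3) already contains {1, 2, 6}.
The only value from 1–6 not eliminated is 4, so (4,2) = 4.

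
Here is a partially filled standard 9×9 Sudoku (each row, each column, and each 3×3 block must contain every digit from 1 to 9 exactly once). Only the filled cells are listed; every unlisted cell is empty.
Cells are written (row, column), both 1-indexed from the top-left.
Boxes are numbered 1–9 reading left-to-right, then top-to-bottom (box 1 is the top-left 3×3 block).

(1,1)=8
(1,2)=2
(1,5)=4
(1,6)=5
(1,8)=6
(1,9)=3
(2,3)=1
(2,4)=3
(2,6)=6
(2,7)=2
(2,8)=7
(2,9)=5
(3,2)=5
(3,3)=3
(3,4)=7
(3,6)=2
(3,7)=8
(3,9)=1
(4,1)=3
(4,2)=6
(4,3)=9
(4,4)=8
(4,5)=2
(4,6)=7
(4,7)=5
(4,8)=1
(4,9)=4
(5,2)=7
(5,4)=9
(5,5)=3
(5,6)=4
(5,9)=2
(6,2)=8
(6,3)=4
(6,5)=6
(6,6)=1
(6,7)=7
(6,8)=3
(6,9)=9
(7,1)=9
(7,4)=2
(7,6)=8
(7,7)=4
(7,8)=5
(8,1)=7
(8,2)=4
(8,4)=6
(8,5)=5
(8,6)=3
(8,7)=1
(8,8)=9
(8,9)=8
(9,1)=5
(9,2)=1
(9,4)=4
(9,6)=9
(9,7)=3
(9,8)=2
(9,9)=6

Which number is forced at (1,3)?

Row 1 already contains {2, 3, 4, 5, 6, 8}.
Column 3 already contains {1, 3, 4, 9}.
Its 3×3 block (box 1) already contains {1, 2, 3, 5, 8}.
The only value from 1–9 not eliminated is 7, so (1,3) = 7.

7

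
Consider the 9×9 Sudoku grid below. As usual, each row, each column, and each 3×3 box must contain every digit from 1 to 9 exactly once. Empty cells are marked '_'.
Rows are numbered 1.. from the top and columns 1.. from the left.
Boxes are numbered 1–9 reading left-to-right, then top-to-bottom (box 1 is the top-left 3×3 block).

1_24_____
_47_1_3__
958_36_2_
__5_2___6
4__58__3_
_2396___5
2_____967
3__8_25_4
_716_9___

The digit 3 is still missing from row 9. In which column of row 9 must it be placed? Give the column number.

Consider where 3 can go in row 9.
row 9, column 1 is out (column 1 already has a 3).
row 9, column 5 is out (column 5 already has a 3).
row 9, column 7 is out (column 7 already has a 3).
row 9, column 8 is out (column 8 already has a 3).
So the only cell in row 9 that can hold 3 is row 9, column 9.
That is column 9.

9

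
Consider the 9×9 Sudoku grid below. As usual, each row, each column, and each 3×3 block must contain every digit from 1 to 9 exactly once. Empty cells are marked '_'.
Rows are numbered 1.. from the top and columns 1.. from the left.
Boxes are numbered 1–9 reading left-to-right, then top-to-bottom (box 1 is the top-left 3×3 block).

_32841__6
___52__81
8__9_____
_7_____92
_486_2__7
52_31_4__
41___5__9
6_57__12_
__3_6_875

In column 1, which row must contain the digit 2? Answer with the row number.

Consider where 2 can go in column 1.
row 1, column 1 is out (row 1 already has a 2).
row 2, column 1 is out (row 2 already has a 2).
row 4, column 1 is out (row 4 already has a 2).
row 5, column 1 is out (row 5 already has a 2).
So the only cell in column 1 that can hold 2 is row 9, column 1.
That is row 9.

9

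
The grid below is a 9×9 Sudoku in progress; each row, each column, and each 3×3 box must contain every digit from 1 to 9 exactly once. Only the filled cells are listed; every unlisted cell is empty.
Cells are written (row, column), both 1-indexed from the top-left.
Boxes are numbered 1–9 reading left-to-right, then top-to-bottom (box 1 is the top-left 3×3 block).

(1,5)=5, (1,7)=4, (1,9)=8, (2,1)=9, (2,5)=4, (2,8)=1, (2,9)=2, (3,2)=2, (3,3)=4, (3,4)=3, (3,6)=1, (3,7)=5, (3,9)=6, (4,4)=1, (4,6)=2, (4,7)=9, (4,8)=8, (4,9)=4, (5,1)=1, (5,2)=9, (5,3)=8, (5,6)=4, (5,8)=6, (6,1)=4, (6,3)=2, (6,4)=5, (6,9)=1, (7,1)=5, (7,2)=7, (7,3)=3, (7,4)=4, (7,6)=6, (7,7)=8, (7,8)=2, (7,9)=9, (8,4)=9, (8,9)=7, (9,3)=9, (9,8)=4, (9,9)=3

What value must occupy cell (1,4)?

2

Cell (1,4) itself could take any of {2, 6, 7} by direct elimination.
Consider where 2 can go in row 1.
(1,1) is out (box 1 already has a 2).
(1,2) is out (column 2 already has a 2).
(1,3) is out (column 3 already has a 2).
(1,6) is out (column 6 already has a 2).
(1,8) is out (column 8 already has a 2).
So the only cell in row 1 that can hold 2 is (1,4).
Therefore (1,4) = 2.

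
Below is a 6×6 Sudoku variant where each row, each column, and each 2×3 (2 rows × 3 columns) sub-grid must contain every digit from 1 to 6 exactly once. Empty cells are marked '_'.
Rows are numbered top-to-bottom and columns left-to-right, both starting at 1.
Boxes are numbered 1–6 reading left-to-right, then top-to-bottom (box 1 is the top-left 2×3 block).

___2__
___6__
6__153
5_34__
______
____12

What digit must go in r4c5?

2

Cell r4c5 itself could take any of {2, 6} by direct elimination.
Consider where 2 can go in column 5.
r1c5 is out (row 1 already has a 2).
r2c5 is out (box 2 already has a 2).
r5c5 is out (box 6 already has a 2).
So the only cell in column 5 that can hold 2 is r4c5.
Therefore r4c5 = 2.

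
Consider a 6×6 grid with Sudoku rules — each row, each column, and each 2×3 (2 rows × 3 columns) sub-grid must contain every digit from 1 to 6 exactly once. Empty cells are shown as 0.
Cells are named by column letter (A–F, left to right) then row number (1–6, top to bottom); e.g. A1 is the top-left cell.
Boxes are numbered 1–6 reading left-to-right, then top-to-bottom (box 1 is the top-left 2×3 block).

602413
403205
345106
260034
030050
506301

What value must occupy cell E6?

4

Cell E6 itself could take any of {2, 4} by direct elimination.
Consider where 4 can go in column E.
E2 is out (row 2 already has a 4).
E3 is out (row 3 already has a 4).
So the only cell in column E that can hold 4 is E6.
Therefore E6 = 4.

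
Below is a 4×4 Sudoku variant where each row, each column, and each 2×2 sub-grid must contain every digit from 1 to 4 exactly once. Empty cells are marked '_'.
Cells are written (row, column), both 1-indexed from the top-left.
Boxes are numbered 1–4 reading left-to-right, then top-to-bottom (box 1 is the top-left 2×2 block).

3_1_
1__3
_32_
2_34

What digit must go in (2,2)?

2

Cell (2,2) itself could take any of {2, 4} by direct elimination.
Consider where 2 can go in row 2.
(2,3) is out (column 3 already has a 2).
So the only cell in row 2 that can hold 2 is (2,2).
Therefore (2,2) = 2.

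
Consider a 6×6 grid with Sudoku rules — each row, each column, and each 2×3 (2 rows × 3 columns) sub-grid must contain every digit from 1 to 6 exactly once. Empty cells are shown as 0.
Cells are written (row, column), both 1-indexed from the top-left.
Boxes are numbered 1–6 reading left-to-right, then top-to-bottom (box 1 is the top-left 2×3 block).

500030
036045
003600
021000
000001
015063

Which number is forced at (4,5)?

5

Row 4 already contains {1, 2}.
Column 5 already contains {3, 4, 6}.
Its 2×3 block (box 4) already contains {6}.
The only value from 1–6 not eliminated is 5, so (4,5) = 5.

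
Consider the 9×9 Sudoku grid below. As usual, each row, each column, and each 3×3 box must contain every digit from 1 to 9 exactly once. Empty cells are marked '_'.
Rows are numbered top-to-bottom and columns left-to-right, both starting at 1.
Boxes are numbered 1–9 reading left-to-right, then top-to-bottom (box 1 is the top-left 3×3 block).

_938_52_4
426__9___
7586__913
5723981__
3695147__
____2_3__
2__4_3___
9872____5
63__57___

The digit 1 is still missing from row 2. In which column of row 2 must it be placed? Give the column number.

Consider where 1 can go in row 2.
R2C5 is out (column 5 already has a 1).
R2C7 is out (column 7 already has a 1).
R2C8 is out (column 8 already has a 1).
R2C9 is out (box 3 already has a 1).
So the only cell in row 2 that can hold 1 is R2C4.
That is column 4.

4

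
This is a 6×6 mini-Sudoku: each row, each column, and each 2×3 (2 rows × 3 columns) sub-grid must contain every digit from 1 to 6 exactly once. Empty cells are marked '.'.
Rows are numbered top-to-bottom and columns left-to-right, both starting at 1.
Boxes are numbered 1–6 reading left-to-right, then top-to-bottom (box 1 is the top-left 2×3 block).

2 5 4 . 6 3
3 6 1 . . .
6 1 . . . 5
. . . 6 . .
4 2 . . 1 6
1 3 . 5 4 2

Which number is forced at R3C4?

Cell R3C4 itself could take any of {2, 3, 4} by direct elimination.
Consider where 4 can go in row 3.
R3C3 is out (column 3 already has a 4).
R3C5 is out (column 5 already has a 4).
So the only cell in row 3 that can hold 4 is R3C4.
Therefore R3C4 = 4.

4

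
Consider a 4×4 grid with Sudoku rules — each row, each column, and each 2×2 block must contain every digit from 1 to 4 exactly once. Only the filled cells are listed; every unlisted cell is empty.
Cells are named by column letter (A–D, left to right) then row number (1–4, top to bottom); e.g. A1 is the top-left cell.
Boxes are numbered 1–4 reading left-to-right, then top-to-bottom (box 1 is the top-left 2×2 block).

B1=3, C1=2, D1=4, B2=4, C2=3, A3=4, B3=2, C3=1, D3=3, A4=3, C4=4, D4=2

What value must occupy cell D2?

1

Row 2 already contains {3, 4}.
Column D already contains {2, 3, 4}.
Its 2×2 block (box 2) already contains {2, 3, 4}.
The only value from 1–4 not eliminated is 1, so D2 = 1.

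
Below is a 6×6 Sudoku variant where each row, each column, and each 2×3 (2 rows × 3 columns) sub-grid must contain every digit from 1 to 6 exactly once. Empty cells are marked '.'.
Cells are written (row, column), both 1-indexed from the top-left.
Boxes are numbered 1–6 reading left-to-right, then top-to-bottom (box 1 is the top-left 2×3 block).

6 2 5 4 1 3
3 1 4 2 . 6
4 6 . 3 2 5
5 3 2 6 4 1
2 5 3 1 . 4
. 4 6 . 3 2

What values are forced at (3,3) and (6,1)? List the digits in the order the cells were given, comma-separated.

For (3,3):
  Row 3 already contains {2, 3, 4, 5, 6}.
  Column 3 already contains {2, 3, 4, 5, 6}.
  Its 2×3 block (box 3) already contains {2, 3, 4, 5, 6}.
  The only value from 1–6 not eliminated is 1, so (3,3) = 1.
For (6,1):
  Row 6 already contains {2, 3, 4, 6}.
  Column 1 already contains {2, 3, 4, 5, 6}.
  Its 2×3 block (box 5) already contains {2, 3, 4, 5, 6}.
  The only value from 1–6 not eliminated is 1, so (6,1) = 1.

1,1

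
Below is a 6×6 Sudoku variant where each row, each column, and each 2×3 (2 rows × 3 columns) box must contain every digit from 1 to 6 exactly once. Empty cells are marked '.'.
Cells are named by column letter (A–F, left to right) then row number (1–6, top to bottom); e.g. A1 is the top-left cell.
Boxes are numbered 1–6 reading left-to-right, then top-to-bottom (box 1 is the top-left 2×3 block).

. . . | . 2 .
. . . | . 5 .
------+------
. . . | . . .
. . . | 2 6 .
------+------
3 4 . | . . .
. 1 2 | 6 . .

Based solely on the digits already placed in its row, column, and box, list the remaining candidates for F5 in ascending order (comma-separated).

1,2,5

Row 5 already contains {3, 4}.
Column F already contains {}.
Its 2×3 block (box 6) already contains {6}.
Removing those from 1–6 leaves {1, 2, 5} as the candidates for F5.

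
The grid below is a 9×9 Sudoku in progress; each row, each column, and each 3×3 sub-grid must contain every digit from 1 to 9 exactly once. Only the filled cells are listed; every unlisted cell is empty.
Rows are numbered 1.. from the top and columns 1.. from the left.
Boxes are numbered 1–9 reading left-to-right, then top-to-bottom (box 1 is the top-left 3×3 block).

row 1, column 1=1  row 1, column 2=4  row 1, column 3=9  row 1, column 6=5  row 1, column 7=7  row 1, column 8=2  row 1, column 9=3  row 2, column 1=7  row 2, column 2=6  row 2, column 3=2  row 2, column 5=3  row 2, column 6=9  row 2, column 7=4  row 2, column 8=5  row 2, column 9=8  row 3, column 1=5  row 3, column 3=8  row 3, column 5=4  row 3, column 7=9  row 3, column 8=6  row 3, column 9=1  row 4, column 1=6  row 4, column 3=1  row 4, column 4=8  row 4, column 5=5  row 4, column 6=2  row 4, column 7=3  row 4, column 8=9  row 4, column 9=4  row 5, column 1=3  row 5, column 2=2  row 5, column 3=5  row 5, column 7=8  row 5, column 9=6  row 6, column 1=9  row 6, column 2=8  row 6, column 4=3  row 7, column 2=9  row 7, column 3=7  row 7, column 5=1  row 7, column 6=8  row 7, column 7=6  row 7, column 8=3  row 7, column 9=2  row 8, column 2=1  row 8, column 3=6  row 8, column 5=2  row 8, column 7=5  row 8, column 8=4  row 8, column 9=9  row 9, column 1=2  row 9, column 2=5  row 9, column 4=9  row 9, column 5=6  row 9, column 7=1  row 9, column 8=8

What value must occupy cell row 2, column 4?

1

Row 2 already contains {2, 3, 4, 5, 6, 7, 8, 9}.
Column 4 already contains {3, 8, 9}.
Its 3×3 block (box 2) already contains {3, 4, 5, 9}.
The only value from 1–9 not eliminated is 1, so row 2, column 4 = 1.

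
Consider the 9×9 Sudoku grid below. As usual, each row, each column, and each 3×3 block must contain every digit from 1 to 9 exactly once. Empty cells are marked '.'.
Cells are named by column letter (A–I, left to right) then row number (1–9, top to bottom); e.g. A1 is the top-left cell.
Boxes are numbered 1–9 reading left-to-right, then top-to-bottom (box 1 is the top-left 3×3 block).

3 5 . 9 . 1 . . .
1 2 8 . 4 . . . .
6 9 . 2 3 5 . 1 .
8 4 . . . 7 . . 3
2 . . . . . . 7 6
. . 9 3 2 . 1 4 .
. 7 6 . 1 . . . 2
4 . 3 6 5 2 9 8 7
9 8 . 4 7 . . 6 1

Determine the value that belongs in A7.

5

Row 7 already contains {1, 2, 6, 7}.
Column A already contains {1, 2, 3, 4, 6, 8, 9}.
Its 3×3 block (box 7) already contains {3, 4, 6, 7, 8, 9}.
The only value from 1–9 not eliminated is 5, so A7 = 5.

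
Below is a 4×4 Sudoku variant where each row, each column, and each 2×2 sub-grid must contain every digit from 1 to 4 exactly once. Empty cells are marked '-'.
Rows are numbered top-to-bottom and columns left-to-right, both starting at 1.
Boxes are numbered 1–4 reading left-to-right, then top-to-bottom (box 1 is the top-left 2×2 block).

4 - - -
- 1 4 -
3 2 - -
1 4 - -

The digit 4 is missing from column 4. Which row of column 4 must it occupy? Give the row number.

3

Consider where 4 can go in column 4.
r1c4 is out (row 1 already has a 4).
r2c4 is out (row 2 already has a 4).
r4c4 is out (row 4 already has a 4).
So the only cell in column 4 that can hold 4 is r3c4.
That is row 3.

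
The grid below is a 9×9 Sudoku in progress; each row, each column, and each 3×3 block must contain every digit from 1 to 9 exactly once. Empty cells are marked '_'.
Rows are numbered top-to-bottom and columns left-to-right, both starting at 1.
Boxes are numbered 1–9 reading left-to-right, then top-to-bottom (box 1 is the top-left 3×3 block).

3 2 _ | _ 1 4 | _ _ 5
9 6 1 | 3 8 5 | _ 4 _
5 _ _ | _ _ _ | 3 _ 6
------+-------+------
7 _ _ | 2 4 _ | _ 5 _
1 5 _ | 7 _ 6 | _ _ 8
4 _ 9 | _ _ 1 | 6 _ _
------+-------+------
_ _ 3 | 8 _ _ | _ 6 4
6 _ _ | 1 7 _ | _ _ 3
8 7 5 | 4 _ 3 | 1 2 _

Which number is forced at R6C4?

Row 6 already contains {1, 4, 6, 9}.
Column 4 already contains {1, 2, 3, 4, 7, 8}.
Its 3×3 block (box 5) already contains {1, 2, 4, 6, 7}.
The only value from 1–9 not eliminated is 5, so R6C4 = 5.

5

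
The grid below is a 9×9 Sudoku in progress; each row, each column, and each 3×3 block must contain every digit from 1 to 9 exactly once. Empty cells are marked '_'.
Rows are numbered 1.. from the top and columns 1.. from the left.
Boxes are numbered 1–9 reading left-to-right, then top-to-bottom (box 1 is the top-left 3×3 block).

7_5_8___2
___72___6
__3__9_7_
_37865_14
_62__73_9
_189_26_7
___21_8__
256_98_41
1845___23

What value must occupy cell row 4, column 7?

Row 4 already contains {1, 3, 4, 5, 6, 7, 8}.
Column 7 already contains {3, 6, 8}.
Its 3×3 block (box 6) already contains {1, 3, 4, 6, 7, 9}.
The only value from 1–9 not eliminated is 2, so row 4, column 7 = 2.

2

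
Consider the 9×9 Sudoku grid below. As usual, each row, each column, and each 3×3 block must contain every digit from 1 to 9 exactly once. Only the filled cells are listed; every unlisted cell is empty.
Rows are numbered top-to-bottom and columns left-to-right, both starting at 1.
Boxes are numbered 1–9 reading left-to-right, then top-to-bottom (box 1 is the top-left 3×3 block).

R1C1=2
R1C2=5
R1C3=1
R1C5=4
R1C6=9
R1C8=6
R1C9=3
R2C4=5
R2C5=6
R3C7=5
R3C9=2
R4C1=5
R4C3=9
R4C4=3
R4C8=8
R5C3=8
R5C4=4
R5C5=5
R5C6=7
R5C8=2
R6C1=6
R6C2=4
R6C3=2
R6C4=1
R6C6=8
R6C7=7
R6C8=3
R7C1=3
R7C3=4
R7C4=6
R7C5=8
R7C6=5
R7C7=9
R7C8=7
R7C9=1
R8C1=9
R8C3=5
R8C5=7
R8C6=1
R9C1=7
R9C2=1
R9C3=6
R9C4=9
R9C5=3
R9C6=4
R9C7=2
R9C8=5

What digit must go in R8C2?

Cell R8C2 itself could take any of {2, 8} by direct elimination.
Consider where 8 can go in box 7.
R7C2 is out (row 7 already has a 8).
So the only cell in box 7 that can hold 8 is R8C2.
Therefore R8C2 = 8.

8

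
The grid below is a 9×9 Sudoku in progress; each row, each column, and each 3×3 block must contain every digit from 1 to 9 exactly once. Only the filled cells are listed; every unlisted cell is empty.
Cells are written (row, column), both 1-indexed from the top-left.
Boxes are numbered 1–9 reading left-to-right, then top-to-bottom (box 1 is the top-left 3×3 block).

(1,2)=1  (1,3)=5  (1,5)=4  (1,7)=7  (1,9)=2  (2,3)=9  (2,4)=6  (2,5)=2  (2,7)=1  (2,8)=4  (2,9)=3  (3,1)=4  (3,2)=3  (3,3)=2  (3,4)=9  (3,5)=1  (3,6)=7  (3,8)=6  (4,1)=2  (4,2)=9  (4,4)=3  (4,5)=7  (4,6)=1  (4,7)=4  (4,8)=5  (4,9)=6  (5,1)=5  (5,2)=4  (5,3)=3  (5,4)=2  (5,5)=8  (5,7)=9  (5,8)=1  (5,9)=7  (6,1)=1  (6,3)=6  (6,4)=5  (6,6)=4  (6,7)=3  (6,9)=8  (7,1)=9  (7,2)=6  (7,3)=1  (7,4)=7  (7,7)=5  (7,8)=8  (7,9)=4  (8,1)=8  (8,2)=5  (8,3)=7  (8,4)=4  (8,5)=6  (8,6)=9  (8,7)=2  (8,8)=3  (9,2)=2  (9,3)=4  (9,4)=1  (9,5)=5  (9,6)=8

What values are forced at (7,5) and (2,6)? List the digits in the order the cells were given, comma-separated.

3,5

For (7,5):
  Row 7 already contains {1, 4, 5, 6, 7, 8, 9}.
  Column 5 already contains {1, 2, 4, 5, 6, 7, 8}.
  Its 3×3 block (box 8) already contains {1, 4, 5, 6, 7, 8, 9}.
  The only value from 1–9 not eliminated is 3, so (7,5) = 3.
For (2,6):
  Row 2 already contains {1, 2, 3, 4, 6, 9}.
  Column 6 already contains {1, 4, 7, 8, 9}.
  Its 3×3 block (box 2) already contains {1, 2, 4, 6, 7, 9}.
  The only value from 1–9 not eliminated is 5, so (2,6) = 5.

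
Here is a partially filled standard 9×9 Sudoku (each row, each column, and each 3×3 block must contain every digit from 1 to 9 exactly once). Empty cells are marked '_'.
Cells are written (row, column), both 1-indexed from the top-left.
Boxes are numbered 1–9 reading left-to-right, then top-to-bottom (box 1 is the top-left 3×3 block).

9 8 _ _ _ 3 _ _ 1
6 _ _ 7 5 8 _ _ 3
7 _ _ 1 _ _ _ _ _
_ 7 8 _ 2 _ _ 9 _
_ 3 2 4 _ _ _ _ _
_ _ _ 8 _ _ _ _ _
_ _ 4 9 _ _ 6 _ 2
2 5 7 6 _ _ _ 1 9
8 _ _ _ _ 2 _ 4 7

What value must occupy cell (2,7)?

Cell (2,7) itself could take any of {2, 4, 9} by direct elimination.
Consider where 9 can go in row 2.
(2,2) is out (box 1 already has a 9).
(2,3) is out (box 1 already has a 9).
(2,8) is out (column 8 already has a 9).
So the only cell in row 2 that can hold 9 is (2,7).
Therefore (2,7) = 9.

9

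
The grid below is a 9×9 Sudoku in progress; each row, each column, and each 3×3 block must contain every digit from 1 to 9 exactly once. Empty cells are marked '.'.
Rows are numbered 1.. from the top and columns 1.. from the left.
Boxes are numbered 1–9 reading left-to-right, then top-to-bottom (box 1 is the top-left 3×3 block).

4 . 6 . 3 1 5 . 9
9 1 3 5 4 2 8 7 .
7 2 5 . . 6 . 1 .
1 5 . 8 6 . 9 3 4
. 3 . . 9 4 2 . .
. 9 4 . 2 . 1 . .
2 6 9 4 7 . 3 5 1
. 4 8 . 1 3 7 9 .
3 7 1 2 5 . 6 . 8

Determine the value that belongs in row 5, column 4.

Cell row 5, column 4 itself could take any of {1, 7} by direct elimination.
Consider where 1 can go in box 5.
row 4, column 6 is out (row 4 already has a 1).
row 6, column 4 is out (row 6 already has a 1).
row 6, column 6 is out (row 6 already has a 1).
So the only cell in box 5 that can hold 1 is row 5, column 4.
Therefore row 5, column 4 = 1.

1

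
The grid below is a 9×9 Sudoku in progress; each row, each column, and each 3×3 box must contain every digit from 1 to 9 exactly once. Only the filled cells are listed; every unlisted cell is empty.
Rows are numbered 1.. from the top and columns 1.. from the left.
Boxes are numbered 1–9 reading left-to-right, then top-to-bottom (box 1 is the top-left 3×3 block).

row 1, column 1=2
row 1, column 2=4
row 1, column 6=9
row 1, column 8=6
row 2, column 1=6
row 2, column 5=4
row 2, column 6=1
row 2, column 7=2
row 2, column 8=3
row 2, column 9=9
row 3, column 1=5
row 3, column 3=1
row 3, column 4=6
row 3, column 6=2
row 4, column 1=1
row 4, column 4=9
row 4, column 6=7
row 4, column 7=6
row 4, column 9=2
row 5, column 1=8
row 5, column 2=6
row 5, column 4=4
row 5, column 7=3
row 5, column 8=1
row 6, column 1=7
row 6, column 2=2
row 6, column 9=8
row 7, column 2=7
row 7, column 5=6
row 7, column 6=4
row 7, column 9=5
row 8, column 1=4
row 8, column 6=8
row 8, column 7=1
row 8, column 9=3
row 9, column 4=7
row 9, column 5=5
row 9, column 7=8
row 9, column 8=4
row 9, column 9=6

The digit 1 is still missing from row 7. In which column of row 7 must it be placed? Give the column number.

Consider where 1 can go in row 7.
row 7, column 1 is out (column 1 already has a 1).
row 7, column 3 is out (column 3 already has a 1).
row 7, column 7 is out (column 7 already has a 1).
row 7, column 8 is out (column 8 already has a 1).
So the only cell in row 7 that can hold 1 is row 7, column 4.
That is column 4.

4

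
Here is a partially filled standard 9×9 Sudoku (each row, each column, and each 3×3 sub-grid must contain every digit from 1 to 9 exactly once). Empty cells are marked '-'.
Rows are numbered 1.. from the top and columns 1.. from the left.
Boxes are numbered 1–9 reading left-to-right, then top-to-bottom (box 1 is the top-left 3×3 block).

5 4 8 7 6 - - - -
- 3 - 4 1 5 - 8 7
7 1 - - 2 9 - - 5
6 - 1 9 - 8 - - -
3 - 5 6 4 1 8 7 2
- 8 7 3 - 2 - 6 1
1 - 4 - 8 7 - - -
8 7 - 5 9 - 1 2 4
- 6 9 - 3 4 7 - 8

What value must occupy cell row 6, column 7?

Cell row 6, column 7 itself could take any of {4, 5, 9} by direct elimination.
Consider where 9 can go in box 6.
row 4, column 7 is out (row 4 already has a 9).
row 4, column 8 is out (row 4 already has a 9).
row 4, column 9 is out (row 4 already has a 9).
So the only cell in box 6 that can hold 9 is row 6, column 7.
Therefore row 6, column 7 = 9.

9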